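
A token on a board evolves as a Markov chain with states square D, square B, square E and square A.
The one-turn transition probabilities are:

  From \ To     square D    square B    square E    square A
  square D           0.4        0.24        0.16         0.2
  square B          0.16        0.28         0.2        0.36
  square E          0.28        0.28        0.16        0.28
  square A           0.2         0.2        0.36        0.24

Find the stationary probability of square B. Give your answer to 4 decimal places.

Let the stationary distribution be π with π = πP and π_1 + π_2 + π_3 + π_4 = 1.
π_1 = 0.4·π_1 + 0.16·π_2 + 0.28·π_3 + 0.2·π_4
π_2 = 0.24·π_1 + 0.28·π_2 + 0.28·π_3 + 0.2·π_4
π_3 = 0.16·π_1 + 0.2·π_2 + 0.16·π_3 + 0.36·π_4
Solving with the normalization constraint gives π = (0.2600, 0.2481, 0.2236, 0.2683).
So the stationary probability of square B is 0.2481.

0.2481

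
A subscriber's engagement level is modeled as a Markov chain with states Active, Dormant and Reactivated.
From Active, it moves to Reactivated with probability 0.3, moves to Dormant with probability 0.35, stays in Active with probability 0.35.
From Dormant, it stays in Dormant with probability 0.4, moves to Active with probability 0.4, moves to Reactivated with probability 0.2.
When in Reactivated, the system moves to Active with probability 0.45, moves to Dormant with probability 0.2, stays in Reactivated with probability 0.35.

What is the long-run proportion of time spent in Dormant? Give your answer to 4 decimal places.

0.3239

Let the stationary distribution be π with π = πP and π_1 + π_2 + π_3 = 1.
π_1 = 0.35·π_1 + 0.4·π_2 + 0.45·π_3
π_2 = 0.35·π_1 + 0.4·π_2 + 0.2·π_3
Solving with the normalization constraint gives π = (0.3944, 0.3239, 0.2817).
So the stationary probability of Dormant is 0.3239.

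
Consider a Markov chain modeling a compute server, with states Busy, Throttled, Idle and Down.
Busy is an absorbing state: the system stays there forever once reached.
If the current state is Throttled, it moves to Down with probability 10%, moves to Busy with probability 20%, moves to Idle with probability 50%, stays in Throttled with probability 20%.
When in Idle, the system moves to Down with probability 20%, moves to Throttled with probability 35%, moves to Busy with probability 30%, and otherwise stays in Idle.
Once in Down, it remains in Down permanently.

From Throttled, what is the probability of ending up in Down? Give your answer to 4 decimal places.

0.3663

Let h(s) be the probability of absorption at Down starting from transient state s. Then h(Down) = 1 and h(Busy) = 0. By first-step analysis:
h(Throttled) = 0.2·0 + 0.2·h(Throttled) + 0.5·h(Idle) + 0.1·1
h(Idle) = 0.3·0 + 0.35·h(Throttled) + 0.15·h(Idle) + 0.2·1
Solving: h(Throttled) = 0.3663, h(Idle) = 0.3861.
Starting from Throttled, the probability is 0.3663.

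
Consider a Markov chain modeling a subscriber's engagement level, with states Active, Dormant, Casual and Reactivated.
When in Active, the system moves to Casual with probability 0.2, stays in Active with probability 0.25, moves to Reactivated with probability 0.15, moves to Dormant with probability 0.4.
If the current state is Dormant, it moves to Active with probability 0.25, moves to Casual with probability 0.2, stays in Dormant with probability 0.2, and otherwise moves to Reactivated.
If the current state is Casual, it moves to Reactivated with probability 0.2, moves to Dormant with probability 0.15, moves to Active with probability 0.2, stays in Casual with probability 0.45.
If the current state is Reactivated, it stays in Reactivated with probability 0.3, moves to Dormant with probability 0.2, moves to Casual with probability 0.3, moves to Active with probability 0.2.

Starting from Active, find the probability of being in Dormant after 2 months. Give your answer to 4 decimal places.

0.2400

Propagate the distribution vector 2 months from Active.
After 0 months: (1.0000, 0.0000, 0.0000, 0.0000)
After 1 month: (0.2500, 0.4000, 0.2000, 0.1500)
After 2 months: (0.2325, 0.2400, 0.2650, 0.2625)
P(in Dormant after 2 months) = 0.2400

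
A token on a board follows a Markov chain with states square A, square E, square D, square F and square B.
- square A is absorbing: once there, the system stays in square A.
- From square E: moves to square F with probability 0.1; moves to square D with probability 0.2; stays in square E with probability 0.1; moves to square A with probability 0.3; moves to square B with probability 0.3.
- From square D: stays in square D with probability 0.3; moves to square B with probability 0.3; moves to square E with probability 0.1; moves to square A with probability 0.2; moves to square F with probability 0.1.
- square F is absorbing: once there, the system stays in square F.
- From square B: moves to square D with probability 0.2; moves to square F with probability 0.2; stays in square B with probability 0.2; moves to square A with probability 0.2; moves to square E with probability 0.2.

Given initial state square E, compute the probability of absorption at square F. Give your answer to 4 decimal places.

Let h(s) be the probability of absorption at square F starting from transient state s. Then h(square F) = 1 and h(square A) = 0. By first-step analysis:
h(square E) = 0.3·0 + 0.1·h(square E) + 0.2·h(square D) + 0.1·1 + 0.3·h(square B)
h(square D) = 0.2·0 + 0.1·h(square E) + 0.3·h(square D) + 0.1·1 + 0.3·h(square B)
h(square B) = 0.2·0 + 0.2·h(square E) + 0.2·h(square D) + 0.2·1 + 0.2·h(square B)
Solving: h(square E) = 0.3369, h(square D) = 0.3743, h(square B) = 0.4278.
Starting from square E, the probability is 0.3369.

0.3369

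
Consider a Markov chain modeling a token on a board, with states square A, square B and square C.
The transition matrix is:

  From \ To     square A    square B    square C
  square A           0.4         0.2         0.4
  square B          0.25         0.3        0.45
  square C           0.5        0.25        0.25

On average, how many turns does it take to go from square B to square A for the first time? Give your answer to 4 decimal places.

2.9091

Let t(s) be the expected number of turns to first reach square A from state s, with t(square A) = 0. Conditioning on the first turn:
t(square B) = 1 + 0.3·t(square B) + 0.45·t(square C)
t(square C) = 1 + 0.25·t(square B) + 0.25·t(square C)
Solving: t(square B) = 2.9091, t(square C) = 2.3030.
Expected turns from square B to square A: 2.9091.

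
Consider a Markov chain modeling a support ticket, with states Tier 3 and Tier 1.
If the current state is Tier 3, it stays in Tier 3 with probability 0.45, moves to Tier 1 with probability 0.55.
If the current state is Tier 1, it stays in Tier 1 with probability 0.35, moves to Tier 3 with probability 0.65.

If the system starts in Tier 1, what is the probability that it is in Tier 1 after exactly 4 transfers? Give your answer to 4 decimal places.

0.4592

Propagate the distribution vector 4 transfers from Tier 1.
After 0 transfers: (0.0000, 1.0000)
After 1 transfer: (0.6500, 0.3500)
After 2 transfers: (0.5200, 0.4800)
After 3 transfers: (0.5460, 0.4540)
After 4 transfers: (0.5408, 0.4592)
P(in Tier 1 after 4 transfers) = 0.4592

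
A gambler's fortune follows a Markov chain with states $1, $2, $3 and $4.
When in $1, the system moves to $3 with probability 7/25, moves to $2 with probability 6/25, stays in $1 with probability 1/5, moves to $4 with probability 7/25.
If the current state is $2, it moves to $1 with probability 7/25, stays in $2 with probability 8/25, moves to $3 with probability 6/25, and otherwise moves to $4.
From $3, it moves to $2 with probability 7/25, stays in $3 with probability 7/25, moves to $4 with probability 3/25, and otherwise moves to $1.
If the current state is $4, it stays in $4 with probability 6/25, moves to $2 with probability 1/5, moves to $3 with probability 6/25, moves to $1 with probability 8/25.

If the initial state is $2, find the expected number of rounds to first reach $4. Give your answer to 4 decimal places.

5.4998

Let t(s) be the expected number of rounds to first reach $4 from state s, with t($4) = 0. Conditioning on the first round:
t($1) = 1 + 0.2·t($1) + 0.24·t($2) + 0.28·t($3)
t($2) = 1 + 0.28·t($1) + 0.32·t($2) + 0.24·t($3)
t($3) = 1 + 0.32·t($1) + 0.28·t($2) + 0.28·t($3)
Solving: t($1) = 4.8963, t($2) = 5.4998, t($3) = 5.7038.
Expected rounds from $2 to $4: 5.4998.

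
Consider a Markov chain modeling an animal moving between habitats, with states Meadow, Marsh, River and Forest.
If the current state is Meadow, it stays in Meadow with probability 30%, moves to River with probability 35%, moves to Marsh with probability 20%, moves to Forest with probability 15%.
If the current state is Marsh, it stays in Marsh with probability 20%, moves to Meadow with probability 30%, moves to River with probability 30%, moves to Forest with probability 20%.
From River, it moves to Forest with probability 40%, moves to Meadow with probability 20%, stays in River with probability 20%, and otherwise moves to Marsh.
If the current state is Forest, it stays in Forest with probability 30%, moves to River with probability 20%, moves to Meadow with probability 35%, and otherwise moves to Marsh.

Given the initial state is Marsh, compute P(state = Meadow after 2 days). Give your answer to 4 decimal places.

Propagate the distribution vector 2 days from Marsh.
After 0 days: (0.0000, 1.0000, 0.0000, 0.0000)
After 1 day: (0.3000, 0.2000, 0.3000, 0.2000)
After 2 days: (0.2800, 0.1900, 0.2650, 0.2650)
P(in Meadow after 2 days) = 0.2800

0.2800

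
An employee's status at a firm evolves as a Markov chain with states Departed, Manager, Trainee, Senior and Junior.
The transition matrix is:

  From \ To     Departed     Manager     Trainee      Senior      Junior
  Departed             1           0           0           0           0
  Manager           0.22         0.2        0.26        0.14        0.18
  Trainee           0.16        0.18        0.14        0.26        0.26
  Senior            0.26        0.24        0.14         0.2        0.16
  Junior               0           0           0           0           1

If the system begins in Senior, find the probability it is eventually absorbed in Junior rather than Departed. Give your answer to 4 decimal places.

0.4357

Let h(s) be the probability of absorption at Junior starting from transient state s. Then h(Junior) = 1 and h(Departed) = 0. By first-step analysis:
h(Manager) = 0.22·0 + 0.2·h(Manager) + 0.26·h(Trainee) + 0.14·h(Senior) + 0.18·1
h(Trainee) = 0.16·0 + 0.18·h(Manager) + 0.14·h(Trainee) + 0.26·h(Senior) + 0.26·1
h(Senior) = 0.26·0 + 0.24·h(Manager) + 0.14·h(Trainee) + 0.2·h(Senior) + 0.16·1
Solving: h(Manager) = 0.4746, h(Trainee) = 0.5334, h(Senior) = 0.4357.
Starting from Senior, the probability is 0.4357.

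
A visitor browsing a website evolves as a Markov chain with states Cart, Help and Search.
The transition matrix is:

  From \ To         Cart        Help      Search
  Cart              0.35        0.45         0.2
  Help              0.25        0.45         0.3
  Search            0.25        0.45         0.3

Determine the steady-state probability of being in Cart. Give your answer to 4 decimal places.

0.2778

Let the stationary distribution be π with π = πP and π_1 + π_2 + π_3 = 1.
π_1 = 0.35·π_1 + 0.25·π_2 + 0.25·π_3
π_2 = 0.45·π_1 + 0.45·π_2 + 0.45·π_3
Solving with the normalization constraint gives π = (0.2778, 0.4500, 0.2722).
So the stationary probability of Cart is 0.2778.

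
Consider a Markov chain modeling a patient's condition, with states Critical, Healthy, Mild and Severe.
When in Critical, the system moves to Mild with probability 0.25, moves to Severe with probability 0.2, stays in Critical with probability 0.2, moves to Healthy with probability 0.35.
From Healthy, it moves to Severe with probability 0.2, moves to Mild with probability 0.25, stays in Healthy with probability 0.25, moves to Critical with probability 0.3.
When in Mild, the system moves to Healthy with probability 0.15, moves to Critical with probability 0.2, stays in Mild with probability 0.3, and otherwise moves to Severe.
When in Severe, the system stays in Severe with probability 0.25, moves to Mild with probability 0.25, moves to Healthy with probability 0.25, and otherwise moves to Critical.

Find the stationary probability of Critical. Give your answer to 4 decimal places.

Let the stationary distribution be π with π = πP and π_1 + π_2 + π_3 + π_4 = 1.
π_1 = 0.2·π_1 + 0.3·π_2 + 0.2·π_3 + 0.25·π_4
π_2 = 0.35·π_1 + 0.25·π_2 + 0.15·π_3 + 0.25·π_4
π_3 = 0.25·π_1 + 0.25·π_2 + 0.3·π_3 + 0.25·π_4
Solving with the normalization constraint gives π = (0.2373, 0.2474, 0.2632, 0.2521).
So the stationary probability of Critical is 0.2373.

0.2373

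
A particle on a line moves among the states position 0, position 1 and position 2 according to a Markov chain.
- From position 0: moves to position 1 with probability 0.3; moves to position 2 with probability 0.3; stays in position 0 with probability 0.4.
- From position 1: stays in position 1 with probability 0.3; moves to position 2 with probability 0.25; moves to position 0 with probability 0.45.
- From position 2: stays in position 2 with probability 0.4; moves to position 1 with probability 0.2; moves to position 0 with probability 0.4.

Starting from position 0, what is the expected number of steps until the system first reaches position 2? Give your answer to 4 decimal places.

3.5088

Let t(s) be the expected number of steps to first reach position 2 from state s, with t(position 2) = 0. Conditioning on the first step:
t(position 0) = 1 + 0.4·t(position 0) + 0.3·t(position 1)
t(position 1) = 1 + 0.45·t(position 0) + 0.3·t(position 1)
Solving: t(position 0) = 3.5088, t(position 1) = 3.6842.
Expected steps from position 0 to position 2: 3.5088.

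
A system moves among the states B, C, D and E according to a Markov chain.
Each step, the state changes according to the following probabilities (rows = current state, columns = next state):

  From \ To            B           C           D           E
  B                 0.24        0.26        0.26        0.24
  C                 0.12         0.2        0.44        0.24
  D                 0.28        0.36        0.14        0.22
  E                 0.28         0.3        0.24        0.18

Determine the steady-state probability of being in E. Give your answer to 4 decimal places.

Let the stationary distribution be π with π = πP and π_1 + π_2 + π_3 + π_4 = 1.
π_1 = 0.24·π_1 + 0.12·π_2 + 0.28·π_3 + 0.28·π_4
π_2 = 0.26·π_1 + 0.2·π_2 + 0.36·π_3 + 0.3·π_4
π_3 = 0.26·π_1 + 0.44·π_2 + 0.14·π_3 + 0.24·π_4
Solving with the normalization constraint gives π = (0.2262, 0.2794, 0.2731, 0.2213).
So the stationary probability of E is 0.2213.

0.2213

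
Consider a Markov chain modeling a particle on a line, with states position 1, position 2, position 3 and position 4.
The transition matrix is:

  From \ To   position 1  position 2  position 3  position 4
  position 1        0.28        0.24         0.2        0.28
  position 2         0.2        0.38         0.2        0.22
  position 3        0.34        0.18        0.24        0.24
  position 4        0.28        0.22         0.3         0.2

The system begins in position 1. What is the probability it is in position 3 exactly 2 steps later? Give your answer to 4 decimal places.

Propagate the distribution vector 2 steps from position 1.
After 0 steps: (1.0000, 0.0000, 0.0000, 0.0000)
After 1 step: (0.2800, 0.2400, 0.2000, 0.2800)
After 2 steps: (0.2728, 0.2560, 0.2360, 0.2352)
P(in position 3 after 2 steps) = 0.2360

0.2360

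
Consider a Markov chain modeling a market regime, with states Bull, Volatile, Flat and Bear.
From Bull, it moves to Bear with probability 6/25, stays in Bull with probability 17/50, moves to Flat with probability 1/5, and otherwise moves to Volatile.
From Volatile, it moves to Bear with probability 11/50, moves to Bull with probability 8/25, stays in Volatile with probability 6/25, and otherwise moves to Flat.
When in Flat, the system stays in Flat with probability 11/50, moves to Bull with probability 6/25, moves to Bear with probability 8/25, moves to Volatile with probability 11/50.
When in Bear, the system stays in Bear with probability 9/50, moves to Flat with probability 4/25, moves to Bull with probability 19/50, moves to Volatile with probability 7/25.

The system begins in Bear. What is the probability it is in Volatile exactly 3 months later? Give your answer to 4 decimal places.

Propagate the distribution vector 3 months from Bear.
After 0 months: (0.0000, 0.0000, 0.0000, 1.0000)
After 1 month: (0.3800, 0.2800, 0.1600, 0.1800)
After 2 months: (0.3256, 0.2364, 0.2016, 0.2364)
After 3 months: (0.3246, 0.2389, 0.1993, 0.2372)
P(in Volatile after 3 months) = 0.2389

0.2389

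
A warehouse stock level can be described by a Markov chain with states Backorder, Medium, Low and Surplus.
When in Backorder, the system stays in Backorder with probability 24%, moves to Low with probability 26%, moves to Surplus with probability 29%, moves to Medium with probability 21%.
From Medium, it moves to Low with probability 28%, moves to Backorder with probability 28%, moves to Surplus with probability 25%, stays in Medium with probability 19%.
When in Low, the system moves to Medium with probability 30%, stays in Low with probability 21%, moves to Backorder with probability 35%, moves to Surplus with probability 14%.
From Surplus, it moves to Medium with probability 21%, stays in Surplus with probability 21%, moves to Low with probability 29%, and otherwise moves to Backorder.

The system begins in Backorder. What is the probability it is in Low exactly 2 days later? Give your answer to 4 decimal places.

Propagate the distribution vector 2 days from Backorder.
After 0 days: (1.0000, 0.0000, 0.0000, 0.0000)
After 1 day: (0.2400, 0.2100, 0.2600, 0.2900)
After 2 days: (0.2915, 0.2292, 0.2599, 0.2194)
P(in Low after 2 days) = 0.2599

0.2599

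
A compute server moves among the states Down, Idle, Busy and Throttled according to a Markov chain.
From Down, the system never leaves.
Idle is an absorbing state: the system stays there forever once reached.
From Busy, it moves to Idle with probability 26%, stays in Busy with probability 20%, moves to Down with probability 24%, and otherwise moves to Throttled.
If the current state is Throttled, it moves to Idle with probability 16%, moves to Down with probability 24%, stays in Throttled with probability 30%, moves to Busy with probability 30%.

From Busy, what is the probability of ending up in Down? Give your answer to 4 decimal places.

0.5106

Let h(s) be the probability of absorption at Down starting from transient state s. Then h(Down) = 1 and h(Idle) = 0. By first-step analysis:
h(Busy) = 0.24·1 + 0.26·0 + 0.2·h(Busy) + 0.3·h(Throttled)
h(Throttled) = 0.24·1 + 0.16·0 + 0.3·h(Busy) + 0.3·h(Throttled)
Solving: h(Busy) = 0.5106, h(Throttled) = 0.5617.
Starting from Busy, the probability is 0.5106.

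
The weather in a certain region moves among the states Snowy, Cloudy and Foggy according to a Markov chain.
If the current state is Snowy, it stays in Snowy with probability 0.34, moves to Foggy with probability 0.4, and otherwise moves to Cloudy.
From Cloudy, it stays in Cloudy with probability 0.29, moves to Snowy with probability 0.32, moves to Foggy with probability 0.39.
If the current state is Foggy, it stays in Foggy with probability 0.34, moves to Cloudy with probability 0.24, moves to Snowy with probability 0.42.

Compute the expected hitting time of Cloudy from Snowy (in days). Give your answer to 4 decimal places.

Let t(s) be the expected number of days to first reach Cloudy from state s, with t(Cloudy) = 0. Conditioning on the first day:
t(Snowy) = 1 + 0.34·t(Snowy) + 0.4·t(Foggy)
t(Foggy) = 1 + 0.42·t(Snowy) + 0.34·t(Foggy)
Solving: t(Snowy) = 3.9611, t(Foggy) = 4.0359.
Expected days from Snowy to Cloudy: 3.9611.

3.9611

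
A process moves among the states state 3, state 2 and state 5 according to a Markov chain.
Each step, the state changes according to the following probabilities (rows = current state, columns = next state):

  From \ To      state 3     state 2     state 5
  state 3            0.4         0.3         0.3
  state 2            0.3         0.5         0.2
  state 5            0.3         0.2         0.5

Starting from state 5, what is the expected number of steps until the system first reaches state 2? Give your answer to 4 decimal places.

4.2857

Let t(s) be the expected number of steps to first reach state 2 from state s, with t(state 2) = 0. Conditioning on the first step:
t(state 3) = 1 + 0.4·t(state 3) + 0.3·t(state 5)
t(state 5) = 1 + 0.3·t(state 3) + 0.5·t(state 5)
Solving: t(state 3) = 3.8095, t(state 5) = 4.2857.
Expected steps from state 5 to state 2: 4.2857.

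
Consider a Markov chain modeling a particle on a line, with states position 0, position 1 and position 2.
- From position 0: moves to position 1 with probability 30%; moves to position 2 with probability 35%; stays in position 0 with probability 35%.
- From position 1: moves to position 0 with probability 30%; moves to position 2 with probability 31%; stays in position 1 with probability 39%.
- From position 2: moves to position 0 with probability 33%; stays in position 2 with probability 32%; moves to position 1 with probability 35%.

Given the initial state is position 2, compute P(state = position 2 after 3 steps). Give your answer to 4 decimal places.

0.3263

Propagate the distribution vector 3 steps from position 2.
After 0 steps: (0.0000, 0.0000, 1.0000)
After 1 step: (0.3300, 0.3500, 0.3200)
After 2 steps: (0.3261, 0.3475, 0.3264)
After 3 steps: (0.3261, 0.3476, 0.3263)
P(in position 2 after 3 steps) = 0.3263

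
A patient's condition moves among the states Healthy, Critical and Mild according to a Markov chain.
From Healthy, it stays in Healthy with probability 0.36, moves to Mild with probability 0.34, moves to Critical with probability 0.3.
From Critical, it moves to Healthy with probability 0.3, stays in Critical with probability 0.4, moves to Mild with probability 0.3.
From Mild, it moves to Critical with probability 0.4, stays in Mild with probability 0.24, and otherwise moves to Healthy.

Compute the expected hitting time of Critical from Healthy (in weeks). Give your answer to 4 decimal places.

3.0220

Let t(s) be the expected number of weeks to first reach Critical from state s, with t(Critical) = 0. Conditioning on the first week:
t(Healthy) = 1 + 0.36·t(Healthy) + 0.34·t(Mild)
t(Mild) = 1 + 0.36·t(Healthy) + 0.24·t(Mild)
Solving: t(Healthy) = 3.0220, t(Mild) = 2.7473.
Expected weeks from Healthy to Critical: 3.0220.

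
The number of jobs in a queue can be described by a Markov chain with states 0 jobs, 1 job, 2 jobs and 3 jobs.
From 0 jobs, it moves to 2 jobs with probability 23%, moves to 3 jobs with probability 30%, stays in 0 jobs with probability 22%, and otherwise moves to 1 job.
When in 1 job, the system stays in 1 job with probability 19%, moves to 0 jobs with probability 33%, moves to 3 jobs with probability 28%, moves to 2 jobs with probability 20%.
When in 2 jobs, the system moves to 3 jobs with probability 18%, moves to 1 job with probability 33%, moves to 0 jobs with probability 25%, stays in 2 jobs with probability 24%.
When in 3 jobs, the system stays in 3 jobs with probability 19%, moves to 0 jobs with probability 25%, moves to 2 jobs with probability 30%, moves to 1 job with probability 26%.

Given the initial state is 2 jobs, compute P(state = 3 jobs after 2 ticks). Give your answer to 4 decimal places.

0.2448

Propagate the distribution vector 2 ticks from 2 jobs.
After 0 ticks: (0.0000, 0.0000, 1.0000, 0.0000)
After 1 tick: (0.2500, 0.3300, 0.2400, 0.1800)
After 2 ticks: (0.2689, 0.2512, 0.2351, 0.2448)
P(in 3 jobs after 2 ticks) = 0.2448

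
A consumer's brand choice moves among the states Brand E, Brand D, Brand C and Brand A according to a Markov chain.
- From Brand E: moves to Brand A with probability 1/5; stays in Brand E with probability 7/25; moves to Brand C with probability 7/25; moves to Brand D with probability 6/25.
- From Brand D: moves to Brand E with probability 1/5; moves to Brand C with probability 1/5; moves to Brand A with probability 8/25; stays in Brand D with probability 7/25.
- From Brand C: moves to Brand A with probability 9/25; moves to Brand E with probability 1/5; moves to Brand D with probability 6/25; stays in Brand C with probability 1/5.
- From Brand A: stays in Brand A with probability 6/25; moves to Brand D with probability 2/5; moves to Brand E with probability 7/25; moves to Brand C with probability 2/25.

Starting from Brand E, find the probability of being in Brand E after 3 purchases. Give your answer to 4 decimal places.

0.2416

Propagate the distribution vector 3 purchases from Brand E.
After 0 purchases: (1.0000, 0.0000, 0.0000, 0.0000)
After 1 purchase: (0.2800, 0.2400, 0.2800, 0.2000)
After 2 purchases: (0.2384, 0.2816, 0.1984, 0.2816)
After 3 purchases: (0.2416, 0.2963, 0.1853, 0.2768)
P(in Brand E after 3 purchases) = 0.2416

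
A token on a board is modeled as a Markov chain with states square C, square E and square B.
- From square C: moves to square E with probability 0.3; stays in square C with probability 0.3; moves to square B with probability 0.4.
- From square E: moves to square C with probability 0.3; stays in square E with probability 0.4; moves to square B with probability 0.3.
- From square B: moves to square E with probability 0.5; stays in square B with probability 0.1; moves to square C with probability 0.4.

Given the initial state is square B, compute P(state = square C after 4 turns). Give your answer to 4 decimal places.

Propagate the distribution vector 4 turns from square B.
After 0 turns: (0.0000, 0.0000, 1.0000)
After 1 turn: (0.4000, 0.5000, 0.1000)
After 2 turns: (0.3100, 0.3700, 0.3200)
After 3 turns: (0.3320, 0.4010, 0.2670)
After 4 turns: (0.3267, 0.3935, 0.2798)
P(in square C after 4 turns) = 0.3267

0.3267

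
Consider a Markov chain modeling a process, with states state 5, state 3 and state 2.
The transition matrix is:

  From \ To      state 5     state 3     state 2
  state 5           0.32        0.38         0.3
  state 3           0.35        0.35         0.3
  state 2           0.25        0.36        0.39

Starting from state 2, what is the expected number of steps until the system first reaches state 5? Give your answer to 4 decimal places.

3.5009

Let t(s) be the expected number of steps to first reach state 5 from state s, with t(state 5) = 0. Conditioning on the first step:
t(state 3) = 1 + 0.35·t(state 3) + 0.3·t(state 2)
t(state 2) = 1 + 0.36·t(state 3) + 0.39·t(state 2)
Solving: t(state 3) = 3.1542, t(state 2) = 3.5009.
Expected steps from state 2 to state 5: 3.5009.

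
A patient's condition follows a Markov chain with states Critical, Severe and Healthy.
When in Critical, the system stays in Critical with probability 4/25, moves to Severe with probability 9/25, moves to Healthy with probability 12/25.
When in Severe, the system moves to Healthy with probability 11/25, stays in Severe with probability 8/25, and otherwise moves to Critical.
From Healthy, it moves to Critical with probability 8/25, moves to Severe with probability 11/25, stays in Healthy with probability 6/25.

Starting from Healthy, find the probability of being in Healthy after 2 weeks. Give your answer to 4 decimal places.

Sum over the intermediate state after 1 week:
P = P(Healthy→Critical)·P(Critical→Healthy) + P(Healthy→Severe)·P(Severe→Healthy) + P(Healthy→Healthy)·P(Healthy→Healthy)
  = 0.32×0.48 + 0.44×0.44 + 0.24×0.24
  = 0.1536 + 0.1936 + 0.0576 = 0.4048

0.4048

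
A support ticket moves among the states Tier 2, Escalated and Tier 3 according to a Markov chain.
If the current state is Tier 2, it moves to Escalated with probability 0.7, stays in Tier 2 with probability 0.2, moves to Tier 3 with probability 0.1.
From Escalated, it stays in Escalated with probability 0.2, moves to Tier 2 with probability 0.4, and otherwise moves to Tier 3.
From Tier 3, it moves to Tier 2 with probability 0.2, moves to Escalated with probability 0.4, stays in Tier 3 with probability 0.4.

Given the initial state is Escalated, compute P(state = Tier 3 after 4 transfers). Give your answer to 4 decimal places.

0.3112

Propagate the distribution vector 4 transfers from Escalated.
After 0 transfers: (0.0000, 1.0000, 0.0000)
After 1 transfer: (0.4000, 0.2000, 0.4000)
After 2 transfers: (0.2400, 0.4800, 0.2800)
After 3 transfers: (0.2960, 0.3760, 0.3280)
After 4 transfers: (0.2752, 0.4136, 0.3112)
P(in Tier 3 after 4 transfers) = 0.3112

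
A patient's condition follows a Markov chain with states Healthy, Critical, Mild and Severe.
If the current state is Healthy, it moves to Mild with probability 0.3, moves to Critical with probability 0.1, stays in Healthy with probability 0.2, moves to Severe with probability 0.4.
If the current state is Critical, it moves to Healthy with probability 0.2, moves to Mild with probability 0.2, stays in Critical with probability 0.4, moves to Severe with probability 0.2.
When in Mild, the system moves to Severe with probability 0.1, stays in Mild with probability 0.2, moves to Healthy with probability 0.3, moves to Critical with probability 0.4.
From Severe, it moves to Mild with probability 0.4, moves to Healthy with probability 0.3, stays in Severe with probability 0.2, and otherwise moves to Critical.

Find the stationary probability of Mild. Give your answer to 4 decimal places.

0.2695

Let the stationary distribution be π with π = πP and π_1 + π_2 + π_3 + π_4 = 1.
π_1 = 0.2·π_1 + 0.2·π_2 + 0.3·π_3 + 0.3·π_4
π_2 = 0.1·π_1 + 0.4·π_2 + 0.4·π_3 + 0.1·π_4
π_3 = 0.3·π_1 + 0.2·π_2 + 0.2·π_3 + 0.4·π_4
Solving with the normalization constraint gives π = (0.2492, 0.2584, 0.2695, 0.2229).
So the stationary probability of Mild is 0.2695.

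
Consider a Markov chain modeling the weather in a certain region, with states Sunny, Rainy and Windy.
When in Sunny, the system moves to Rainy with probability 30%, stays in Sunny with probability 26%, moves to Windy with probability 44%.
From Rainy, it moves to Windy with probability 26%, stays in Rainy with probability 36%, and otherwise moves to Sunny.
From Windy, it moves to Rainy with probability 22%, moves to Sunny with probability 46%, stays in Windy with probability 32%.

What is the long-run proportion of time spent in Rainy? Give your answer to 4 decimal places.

0.2897

Let the stationary distribution be π with π = πP and π_1 + π_2 + π_3 = 1.
π_1 = 0.26·π_1 + 0.38·π_2 + 0.46·π_3
π_2 = 0.3·π_1 + 0.36·π_2 + 0.22·π_3
Solving with the normalization constraint gives π = (0.3640, 0.2897, 0.3463).
So the stationary probability of Rainy is 0.2897.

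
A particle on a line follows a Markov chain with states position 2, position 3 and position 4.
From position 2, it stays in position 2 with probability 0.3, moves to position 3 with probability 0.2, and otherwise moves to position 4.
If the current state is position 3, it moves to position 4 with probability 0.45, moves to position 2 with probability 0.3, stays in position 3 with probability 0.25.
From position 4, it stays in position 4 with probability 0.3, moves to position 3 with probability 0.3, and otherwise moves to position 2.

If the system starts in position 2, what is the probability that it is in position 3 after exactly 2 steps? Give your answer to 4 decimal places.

0.2600

Sum over the intermediate state after 1 step:
P = P(position 2→position 2)·P(position 2→position 3) + P(position 2→position 3)·P(position 3→position 3) + P(position 2→position 4)·P(position 4→position 3)
  = 0.3×0.2 + 0.2×0.25 + 0.5×0.3
  = 0.0600 + 0.0500 + 0.1500 = 0.2600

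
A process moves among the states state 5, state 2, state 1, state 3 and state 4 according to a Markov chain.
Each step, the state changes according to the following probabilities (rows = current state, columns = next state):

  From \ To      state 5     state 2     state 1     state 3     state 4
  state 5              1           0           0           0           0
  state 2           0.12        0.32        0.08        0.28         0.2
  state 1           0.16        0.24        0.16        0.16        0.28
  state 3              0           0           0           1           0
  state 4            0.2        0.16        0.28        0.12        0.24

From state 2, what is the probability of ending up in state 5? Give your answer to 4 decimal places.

Let h(s) be the probability of absorption at state 5 starting from transient state s. Then h(state 5) = 1 and h(state 3) = 0. By first-step analysis:
h(state 2) = 0.12·1 + 0.32·h(state 2) + 0.08·h(state 1) + 0.28·0 + 0.2·h(state 4)
h(state 1) = 0.16·1 + 0.24·h(state 2) + 0.16·h(state 1) + 0.16·0 + 0.28·h(state 4)
h(state 4) = 0.2·1 + 0.16·h(state 2) + 0.28·h(state 1) + 0.12·0 + 0.24·h(state 4)
Solving: h(state 2) = 0.3846, h(state 1) = 0.4732, h(state 4) = 0.5185.
Starting from state 2, the probability is 0.3846.

0.3846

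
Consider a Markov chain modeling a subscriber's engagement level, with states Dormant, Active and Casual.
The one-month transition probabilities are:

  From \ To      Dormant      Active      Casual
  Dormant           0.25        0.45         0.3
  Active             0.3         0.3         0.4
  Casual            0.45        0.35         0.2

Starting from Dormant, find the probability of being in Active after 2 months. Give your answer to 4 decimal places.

0.3525

Sum over the intermediate state after 1 month:
P = P(Dormant→Dormant)·P(Dormant→Active) + P(Dormant→Active)·P(Active→Active) + P(Dormant→Casual)·P(Casual→Active)
  = 0.25×0.45 + 0.45×0.3 + 0.3×0.35
  = 0.1125 + 0.1350 + 0.1050 = 0.3525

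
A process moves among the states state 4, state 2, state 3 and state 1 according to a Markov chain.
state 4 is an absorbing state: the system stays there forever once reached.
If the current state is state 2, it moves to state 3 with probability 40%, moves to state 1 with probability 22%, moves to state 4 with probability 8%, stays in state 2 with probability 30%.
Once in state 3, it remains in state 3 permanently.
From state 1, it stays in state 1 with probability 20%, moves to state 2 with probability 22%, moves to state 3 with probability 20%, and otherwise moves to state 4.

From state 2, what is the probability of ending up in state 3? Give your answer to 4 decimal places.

Let h(s) be the probability of absorption at state 3 starting from transient state s. Then h(state 3) = 1 and h(state 4) = 0. By first-step analysis:
h(state 2) = 0.08·0 + 0.3·h(state 2) + 0.4·1 + 0.22·h(state 1)
h(state 1) = 0.38·0 + 0.22·h(state 2) + 0.2·1 + 0.2·h(state 1)
Solving: h(state 2) = 0.7115, h(state 1) = 0.4457.
Starting from state 2, the probability is 0.7115.

0.7115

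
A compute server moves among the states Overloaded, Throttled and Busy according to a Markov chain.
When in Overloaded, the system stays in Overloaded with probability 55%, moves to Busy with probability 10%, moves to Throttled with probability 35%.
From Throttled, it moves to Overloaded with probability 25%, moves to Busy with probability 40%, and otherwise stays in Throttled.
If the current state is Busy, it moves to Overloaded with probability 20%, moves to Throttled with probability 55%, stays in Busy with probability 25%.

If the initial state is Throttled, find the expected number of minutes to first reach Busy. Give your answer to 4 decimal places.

Let t(s) be the expected number of minutes to first reach Busy from state s, with t(Busy) = 0. Conditioning on the first minute:
t(Overloaded) = 1 + 0.55·t(Overloaded) + 0.35·t(Throttled)
t(Throttled) = 1 + 0.25·t(Overloaded) + 0.35·t(Throttled)
Solving: t(Overloaded) = 4.8780, t(Throttled) = 3.4146.
Expected minutes from Throttled to Busy: 3.4146.

3.4146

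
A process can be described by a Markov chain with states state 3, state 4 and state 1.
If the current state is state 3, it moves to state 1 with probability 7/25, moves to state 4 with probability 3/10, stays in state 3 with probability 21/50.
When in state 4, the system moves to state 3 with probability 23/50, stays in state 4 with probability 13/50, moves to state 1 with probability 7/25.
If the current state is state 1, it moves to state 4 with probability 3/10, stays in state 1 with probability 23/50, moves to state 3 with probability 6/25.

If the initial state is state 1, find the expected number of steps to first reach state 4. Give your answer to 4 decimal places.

3.3333

Let t(s) be the expected number of steps to first reach state 4 from state s, with t(state 4) = 0. Conditioning on the first step:
t(state 3) = 1 + 0.42·t(state 3) + 0.28·t(state 1)
t(state 1) = 1 + 0.24·t(state 3) + 0.46·t(state 1)
Solving: t(state 3) = 3.3333, t(state 1) = 3.3333.
Expected steps from state 1 to state 4: 3.3333.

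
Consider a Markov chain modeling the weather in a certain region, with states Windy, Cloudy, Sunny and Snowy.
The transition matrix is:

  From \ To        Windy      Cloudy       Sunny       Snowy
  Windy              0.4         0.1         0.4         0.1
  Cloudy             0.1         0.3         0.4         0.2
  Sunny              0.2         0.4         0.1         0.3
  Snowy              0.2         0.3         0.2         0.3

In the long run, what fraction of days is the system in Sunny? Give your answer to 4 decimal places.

Let the stationary distribution be π with π = πP and π_1 + π_2 + π_3 + π_4 = 1.
π_1 = 0.4·π_1 + 0.1·π_2 + 0.2·π_3 + 0.2·π_4
π_2 = 0.1·π_1 + 0.3·π_2 + 0.4·π_3 + 0.3·π_4
π_3 = 0.4·π_1 + 0.4·π_2 + 0.1·π_3 + 0.2·π_4
Solving with the normalization constraint gives π = (0.2145, 0.2844, 0.2725, 0.2287).
So the stationary probability of Sunny is 0.2725.

0.2725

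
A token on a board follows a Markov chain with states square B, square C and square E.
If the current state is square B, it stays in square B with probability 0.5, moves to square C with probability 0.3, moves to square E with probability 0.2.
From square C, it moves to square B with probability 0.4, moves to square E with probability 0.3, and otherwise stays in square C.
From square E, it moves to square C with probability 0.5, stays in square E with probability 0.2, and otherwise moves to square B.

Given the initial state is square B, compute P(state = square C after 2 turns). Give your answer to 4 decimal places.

0.3400

Sum over the intermediate state after 1 turn:
P = P(square B→square B)·P(square B→square C) + P(square B→square C)·P(square C→square C) + P(square B→square E)·P(square E→square C)
  = 0.5×0.3 + 0.3×0.3 + 0.2×0.5
  = 0.1500 + 0.0900 + 0.1000 = 0.3400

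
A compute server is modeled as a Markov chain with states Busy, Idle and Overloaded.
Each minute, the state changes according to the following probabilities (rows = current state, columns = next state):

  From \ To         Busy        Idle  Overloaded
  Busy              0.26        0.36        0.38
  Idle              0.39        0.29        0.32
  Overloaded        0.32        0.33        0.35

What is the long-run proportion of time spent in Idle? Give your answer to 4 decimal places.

0.3266

Let the stationary distribution be π with π = πP and π_1 + π_2 + π_3 = 1.
π_1 = 0.26·π_1 + 0.39·π_2 + 0.32·π_3
π_2 = 0.36·π_1 + 0.29·π_2 + 0.33·π_3
Solving with the normalization constraint gives π = (0.3235, 0.3266, 0.3499).
So the stationary probability of Idle is 0.3266.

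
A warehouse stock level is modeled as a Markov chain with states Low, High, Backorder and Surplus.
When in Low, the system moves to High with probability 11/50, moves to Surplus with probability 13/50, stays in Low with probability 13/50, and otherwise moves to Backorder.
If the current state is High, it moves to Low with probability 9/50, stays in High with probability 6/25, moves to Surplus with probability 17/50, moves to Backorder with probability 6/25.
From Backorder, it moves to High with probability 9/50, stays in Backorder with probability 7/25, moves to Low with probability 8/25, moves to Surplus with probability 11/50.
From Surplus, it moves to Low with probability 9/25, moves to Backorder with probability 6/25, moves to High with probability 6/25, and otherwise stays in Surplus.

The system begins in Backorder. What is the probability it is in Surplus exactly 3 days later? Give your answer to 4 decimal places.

0.2429

Propagate the distribution vector 3 days from Backorder.
After 0 days: (0.0000, 0.0000, 1.0000, 0.0000)
After 1 day: (0.3200, 0.1800, 0.2800, 0.2200)
After 2 days: (0.2844, 0.2168, 0.2576, 0.2412)
After 3 days: (0.2822, 0.2189, 0.2560, 0.2429)
P(in Surplus after 3 days) = 0.2429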